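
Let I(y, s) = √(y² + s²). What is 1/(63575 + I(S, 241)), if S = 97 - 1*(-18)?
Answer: 63575/4041709319 - √71306/4041709319 ≈ 1.5664e-5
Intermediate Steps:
S = 115 (S = 97 + 18 = 115)
I(y, s) = √(s² + y²)
1/(63575 + I(S, 241)) = 1/(63575 + √(241² + 115²)) = 1/(63575 + √(58081 + 13225)) = 1/(63575 + √71306)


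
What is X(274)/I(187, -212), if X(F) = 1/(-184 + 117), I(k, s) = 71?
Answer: -1/4757 ≈ -0.00021022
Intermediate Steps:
X(F) = -1/67 (X(F) = 1/(-67) = -1/67)
X(274)/I(187, -212) = -1/67/71 = -1/67*1/71 = -1/4757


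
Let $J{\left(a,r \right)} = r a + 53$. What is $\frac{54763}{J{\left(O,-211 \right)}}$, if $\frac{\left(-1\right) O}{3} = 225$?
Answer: $\frac{54763}{142478} \approx 0.38436$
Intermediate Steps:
$O = -675$ ($O = \left(-3\right) 225 = -675$)
$J{\left(a,r \right)} = 53 + a r$ ($J{\left(a,r \right)} = a r + 53 = 53 + a r$)
$\frac{54763}{J{\left(O,-211 \right)}} = \frac{54763}{53 - -142425} = \frac{54763}{53 + 142425} = \frac{54763}{142478}$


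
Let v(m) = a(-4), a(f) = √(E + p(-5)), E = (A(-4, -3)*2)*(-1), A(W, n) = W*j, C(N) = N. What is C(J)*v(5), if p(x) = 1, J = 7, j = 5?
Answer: 7*√41 ≈ 44.822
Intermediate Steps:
A(W, n) = 5*W (A(W, n) = W*5 = 5*W)
E = 40 (E = ((5*(-4))*2)*(-1) = -20*2*(-1) = -40*(-1) = 40)
a(f) = √41 (a(f) = √(40 + 1) = √41)
v(m) = √41
C(J)*v(5) = 7*√41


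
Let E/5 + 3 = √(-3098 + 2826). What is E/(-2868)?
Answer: 5/956 - 5*I*√17/717 ≈ 0.0052301 - 0.028752*I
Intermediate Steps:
E = -15 + 20*I*√17 (E = -15 + 5*√(-3098 + 2826) = -15 + 5*√(-272) = -15 + 5*(4*I*√17) = -15 + 20*I*√17 ≈ -15.0 + 82.462*I)
E/(-2868) = (-15 + 20*I*√17)/(-2868) = (-15 + 20*I*√17)*(-1/2868) = 5/956 - 5*I*√17/717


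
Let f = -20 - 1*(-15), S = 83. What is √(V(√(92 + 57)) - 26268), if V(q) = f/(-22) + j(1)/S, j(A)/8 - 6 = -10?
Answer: I*√87585289682/1826 ≈ 162.07*I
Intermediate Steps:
j(A) = -32 (j(A) = 48 + 8*(-10) = 48 - 80 = -32)
f = -5 (f = -20 + 15 = -5)
V(q) = -289/1826 (V(q) = -5/(-22) - 32/83 = -5*(-1/22) - 32*1/83 = 5/22 - 32/83 = -289/1826)
√(V(√(92 + 57)) - 26268) = √(-289/1826 - 26268) = √(-47965657/1826) = I*√87585289682/1826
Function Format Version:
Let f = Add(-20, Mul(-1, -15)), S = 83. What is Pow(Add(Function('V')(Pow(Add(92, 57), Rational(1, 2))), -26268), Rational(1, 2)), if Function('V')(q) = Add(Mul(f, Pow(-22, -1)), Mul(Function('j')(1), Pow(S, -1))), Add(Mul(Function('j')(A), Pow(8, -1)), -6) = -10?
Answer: Mul(Rational(1, 1826), I, Pow(87585289682, Rational(1, 2))) ≈ Mul(162.07, I)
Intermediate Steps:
Function('j')(A) = -32 (Function('j')(A) = Add(48, Mul(8, -10)) = Add(48, -80) = -32)
f = -5 (f = Add(-20, 15) = -5)
Function('V')(q) = Rational(-289, 1826) (Function('V')(q) = Add(Mul(-5, Pow(-22, -1)), Mul(-32, Pow(83, -1))) = Add(Mul(-5, Rational(-1, 22)), Mul(-32, Rational(1, 83))) = Add(Rational(5, 22), Rational(-32, 83)) = Rational(-289, 1826))
Pow(Add(Function('V')(Pow(Add(92, 57), Rational(1, 2))), -26268), Rational(1, 2)) = Pow(Add(Rational(-289, 1826), -26268), Rational(1, 2)) = Pow(Rational(-47965657, 1826), Rational(1, 2)) = Mul(Rational(1, 1826), I, Pow(87585289682, Rational(1, 2)))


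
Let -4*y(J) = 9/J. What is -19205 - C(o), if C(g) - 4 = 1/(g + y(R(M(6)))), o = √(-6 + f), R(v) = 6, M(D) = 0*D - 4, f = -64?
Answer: -86229177/4489 + 64*I*√70/4489 ≈ -19209.0 + 0.11928*I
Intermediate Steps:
M(D) = -4 (M(D) = 0 - 4 = -4)
y(J) = -9/(4*J)
o = I*√70 (o = √(-6 - 64) = √(-70) = I*√70 ≈ 8.3666*I)
C(g) = 4 + 1/(-3/8 + g) (C(g) = 4 + 1/(g - 9/4/6) = 4 + 1/(g - 9/4*⅙) = 4 + 1/(g - 3/8) = 4 + 1/(-3/8 + g))
-19205 - C(o) = -19205 - 4*(-1 + 8*(I*√70))/(-3 + 8*(I*√70)) = -19205 - 4*(-1 + 8*I*√70)/(-3 + 8*I*√70)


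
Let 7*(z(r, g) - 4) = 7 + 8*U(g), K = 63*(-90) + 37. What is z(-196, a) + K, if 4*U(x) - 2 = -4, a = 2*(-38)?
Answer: -39400/7 ≈ -5628.6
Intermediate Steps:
a = -76
U(x) = -½ (U(x) = ½ + (¼)*(-4) = ½ - 1 = -½)
K = -5633 (K = -5670 + 37 = -5633)
z(r, g) = 31/7 (z(r, g) = 4 + (7 + 8*(-½))/7 = 4 + (7 - 4)/7 = 4 + (⅐)*3 = 4 + 3/7 = 31/7)
z(-196, a) + K = 31/7 - 5633 = -39400/7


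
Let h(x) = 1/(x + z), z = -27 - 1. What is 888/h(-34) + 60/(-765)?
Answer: -2807860/51 ≈ -55056.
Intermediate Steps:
z = -28
h(x) = 1/(-28 + x) (h(x) = 1/(x - 28) = 1/(-28 + x))
888/h(-34) + 60/(-765) = 888/(1/(-28 - 34)) + 60/(-765) = 888/(1/(-62)) + 60*(-1/765) = 888/(-1/62) - 4/51 = 888*(-62) - 4/51 = -55056 - 4/51 = -2807860/51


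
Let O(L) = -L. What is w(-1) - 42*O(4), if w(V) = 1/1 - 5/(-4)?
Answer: 681/4 ≈ 170.25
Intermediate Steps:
w(V) = 9/4 (w(V) = 1*1 - 5*(-1/4) = 1 + 5/4 = 9/4)
w(-1) - 42*O(4) = 9/4 - (-42)*4 = 9/4 - 42*(-4) = 9/4 + 168 = 681/4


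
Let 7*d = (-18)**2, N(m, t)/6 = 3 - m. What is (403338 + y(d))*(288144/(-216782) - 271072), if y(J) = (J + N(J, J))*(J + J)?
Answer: -552246205724230800/5311159 ≈ -1.0398e+11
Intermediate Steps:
N(m, t) = 18 - 6*m (N(m, t) = 6*(3 - m) = 18 - 6*m)
d = 324/7 (d = (1/7)*(-18)**2 = (1/7)*324 = 324/7 ≈ 46.286)
y(J) = 2*J*(18 - 5*J) (y(J) = (J + (18 - 6*J))*(J + J) = (18 - 5*J)*(2*J) = 2*J*(18 - 5*J))
(403338 + y(d))*(288144/(-216782) - 271072) = (403338 + 2*(324/7)*(18 - 5*324/7))*(288144/(-216782) - 271072) = (403338 + 2*(324/7)*(18 - 1620/7))*(288144*(-1/216782) - 271072) = (403338 + 2*(324/7)*(-1494/7))*(-144072/108391 - 271072) = (403338 - 968112/49)*(-29381909224/108391) = (18795450/49)*(-29381909224/108391) = -552246205724230800/5311159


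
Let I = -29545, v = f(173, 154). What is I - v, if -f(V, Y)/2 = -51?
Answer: -29647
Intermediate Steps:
f(V, Y) = 102 (f(V, Y) = -2*(-51) = 102)
v = 102
I - v = -29545 - 1*102 = -29545 - 102 = -29647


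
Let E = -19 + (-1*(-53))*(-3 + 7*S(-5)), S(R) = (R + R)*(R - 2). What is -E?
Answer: -25792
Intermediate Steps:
S(R) = 2*R*(-2 + R) (S(R) = (2*R)*(-2 + R) = 2*R*(-2 + R))
E = 25792 (E = -19 + (-1*(-53))*(-3 + 7*(2*(-5)*(-2 - 5))) = -19 + 53*(-3 + 7*(2*(-5)*(-7))) = -19 + 53*(-3 + 7*70) = -19 + 53*(-3 + 490) = -19 + 53*487 = -19 + 25811 = 25792)
-E = -1*25792 = -25792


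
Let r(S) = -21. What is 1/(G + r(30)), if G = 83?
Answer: 1/62 ≈ 0.016129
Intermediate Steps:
1/(G + r(30)) = 1/(83 - 21) = 1/62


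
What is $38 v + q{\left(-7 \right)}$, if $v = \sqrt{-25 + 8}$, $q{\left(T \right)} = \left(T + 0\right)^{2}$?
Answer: $49 + 38 i \sqrt{17} \approx 49.0 + 156.68 i$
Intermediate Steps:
$q{\left(T \right)} = T^{2}$
$v = i \sqrt{17}$ ($v = \sqrt{-17} = i \sqrt{17} \approx 4.1231 i$)
$38 v + q{\left(-7 \right)} = 38 i \sqrt{17} + \left(-7\right)^{2} = 38 i \sqrt{17} + 49 = 49 + 38 i \sqrt{17}$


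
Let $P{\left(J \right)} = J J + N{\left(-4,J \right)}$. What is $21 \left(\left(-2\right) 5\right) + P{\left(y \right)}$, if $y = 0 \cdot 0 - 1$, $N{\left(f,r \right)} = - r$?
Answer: $-208$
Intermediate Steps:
$y = -1$ ($y = 0 - 1 = -1$)
$P{\left(J \right)} = J^{2} - J$ ($P{\left(J \right)} = J J - J = J^{2} - J$)
$21 \left(\left(-2\right) 5\right) + P{\left(y \right)} = 21 \left(\left(-2\right) 5\right) - \left(-1 - 1\right) = 21 \left(-10\right) - -2 = -210 + 2 = -208$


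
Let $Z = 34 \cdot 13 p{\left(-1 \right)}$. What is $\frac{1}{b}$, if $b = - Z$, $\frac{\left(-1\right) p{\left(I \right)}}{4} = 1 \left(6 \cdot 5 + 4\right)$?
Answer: $\frac{1}{60112} \approx 1.6636 \cdot 10^{-5}$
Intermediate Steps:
$p{\left(I \right)} = -136$ ($p{\left(I \right)} = - 4 \cdot 1 \left(6 \cdot 5 + 4\right) = - 4 \cdot 1 \left(30 + 4\right) = - 4 \cdot 1 \cdot 34 = \left(-4\right) 34 = -136$)
$Z = -60112$ ($Z = 34 \cdot 13 \left(-136\right) = 442 \left(-136\right) = -60112$)
$b = 60112$ ($b = \left(-1\right) \left(-60112\right) = 60112$)
$\frac{1}{b} = \frac{1}{60112}$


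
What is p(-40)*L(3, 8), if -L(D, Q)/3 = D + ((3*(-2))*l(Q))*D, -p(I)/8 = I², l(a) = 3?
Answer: -1958400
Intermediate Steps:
p(I) = -8*I²
L(D, Q) = 51*D (L(D, Q) = -3*(D + ((3*(-2))*3)*D) = -3*(D + (-6*3)*D) = -3*(D - 18*D) = -(-51)*D = 51*D)
p(-40)*L(3, 8) = (-8*(-40)²)*(51*3) = -8*1600*153 = -12800*153 = -1958400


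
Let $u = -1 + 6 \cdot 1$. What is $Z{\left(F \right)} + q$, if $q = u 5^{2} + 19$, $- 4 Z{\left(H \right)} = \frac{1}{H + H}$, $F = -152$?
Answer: $\frac{175105}{1216} \approx 144.0$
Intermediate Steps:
$u = 5$ ($u = -1 + 6 = 5$)
$Z{\left(H \right)} = - \frac{1}{8 H}$ ($Z{\left(H \right)} = - \frac{1}{4 \left(H + H\right)} = - \frac{1}{4 \cdot 2 H} = - \frac{\frac{1}{2} \frac{1}{H}}{4} = - \frac{1}{8 H}$)
$q = 144$ ($q = 5 \cdot 5^{2} + 19 = 5 \cdot 25 + 19 = 125 + 19 = 144$)
$Z{\left(F \right)} + q = - \frac{1}{8 \left(-152\right)} + 144 = \left(- \frac{1}{8}\right) \left(- \frac{1}{152}\right) + 144 = \frac{1}{1216} + 144 = \frac{175105}{1216}$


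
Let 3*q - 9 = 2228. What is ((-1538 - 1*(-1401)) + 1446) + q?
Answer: 6164/3 ≈ 2054.7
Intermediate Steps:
q = 2237/3 (q = 3 + (⅓)*2228 = 3 + 2228/3 = 2237/3 ≈ 745.67)
((-1538 - 1*(-1401)) + 1446) + q = ((-1538 - 1*(-1401)) + 1446) + 2237/3 = ((-1538 + 1401) + 1446) + 2237/3 = (-137 + 1446) + 2237/3 = 1309 + 2237/3 = 6164/3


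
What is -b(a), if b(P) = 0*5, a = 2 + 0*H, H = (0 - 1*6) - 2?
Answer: 0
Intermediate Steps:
H = -8 (H = (0 - 6) - 2 = -6 - 2 = -8)
a = 2 (a = 2 + 0*(-8) = 2 + 0 = 2)
b(P) = 0
-b(a) = -1*0 = 0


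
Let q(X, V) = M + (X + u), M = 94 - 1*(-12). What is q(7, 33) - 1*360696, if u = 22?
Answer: -360561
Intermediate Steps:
M = 106 (M = 94 + 12 = 106)
q(X, V) = 128 + X (q(X, V) = 106 + (X + 22) = 106 + (22 + X) = 128 + X)
q(7, 33) - 1*360696 = (128 + 7) - 1*360696 = 135 - 360696 = -360561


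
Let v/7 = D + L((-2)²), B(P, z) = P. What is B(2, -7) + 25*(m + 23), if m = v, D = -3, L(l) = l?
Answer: 752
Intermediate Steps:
v = 7 (v = 7*(-3 + (-2)²) = 7*(-3 + 4) = 7*1 = 7)
m = 7
B(2, -7) + 25*(m + 23) = 2 + 25*(7 + 23) = 2 + 25*30 = 2 + 750 = 752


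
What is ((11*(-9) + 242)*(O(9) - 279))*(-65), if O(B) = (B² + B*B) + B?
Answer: 1003860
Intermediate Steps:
O(B) = B + 2*B² (O(B) = (B² + B²) + B = 2*B² + B = B + 2*B²)
((11*(-9) + 242)*(O(9) - 279))*(-65) = ((11*(-9) + 242)*(9*(1 + 2*9) - 279))*(-65) = ((-99 + 242)*(9*(1 + 18) - 279))*(-65) = (143*(9*19 - 279))*(-65) = (143*(171 - 279))*(-65) = (143*(-108))*(-65) = -15444*(-65) = 1003860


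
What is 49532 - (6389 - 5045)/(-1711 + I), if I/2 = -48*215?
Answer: 158155868/3193 ≈ 49532.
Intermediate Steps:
I = -20640 (I = 2*(-48*215) = 2*(-10320) = -20640)
49532 - (6389 - 5045)/(-1711 + I) = 49532 - (6389 - 5045)/(-1711 - 20640) = 49532 - 1344/(-22351) = 49532 - 1344*(-1)/22351 = 49532 - 1*(-192/3193) = 49532 + 192/3193 = 158155868/3193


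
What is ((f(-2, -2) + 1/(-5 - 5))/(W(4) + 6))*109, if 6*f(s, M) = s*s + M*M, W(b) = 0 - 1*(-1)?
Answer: 4033/210 ≈ 19.205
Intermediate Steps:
W(b) = 1 (W(b) = 0 + 1 = 1)
f(s, M) = M²/6 + s²/6 (f(s, M) = (s*s + M*M)/6 = (s² + M²)/6 = (M² + s²)/6 = M²/6 + s²/6)
((f(-2, -2) + 1/(-5 - 5))/(W(4) + 6))*109 = ((((⅙)*(-2)² + (⅙)*(-2)²) + 1/(-5 - 5))/(1 + 6))*109 = ((((⅙)*4 + (⅙)*4) + 1/(-10))/7)*109 = (((⅔ + ⅔) - ⅒)*(⅐))*109 = ((4/3 - ⅒)*(⅐))*109 = ((37/30)*(⅐))*109 = (37/210)*109 = 4033/210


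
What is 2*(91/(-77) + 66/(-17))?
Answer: -1894/187 ≈ -10.128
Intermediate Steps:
2*(91/(-77) + 66/(-17)) = 2*(91*(-1/77) + 66*(-1/17)) = 2*(-13/11 - 66/17) = 2*(-947/187) = -1894/187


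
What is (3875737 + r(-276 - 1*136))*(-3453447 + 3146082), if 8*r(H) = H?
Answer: -2382500147415/2 ≈ -1.1912e+12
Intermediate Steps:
r(H) = H/8
(3875737 + r(-276 - 1*136))*(-3453447 + 3146082) = (3875737 + (-276 - 1*136)/8)*(-3453447 + 3146082) = (3875737 + (-276 - 136)/8)*(-307365) = (3875737 + (1/8)*(-412))*(-307365) = (3875737 - 103/2)*(-307365) = (7751371/2)*(-307365) = -2382500147415/2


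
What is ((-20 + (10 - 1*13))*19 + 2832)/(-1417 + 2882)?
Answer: 479/293 ≈ 1.6348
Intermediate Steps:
((-20 + (10 - 1*13))*19 + 2832)/(-1417 + 2882) = ((-20 + (10 - 13))*19 + 2832)/1465 = ((-20 - 3)*19 + 2832)*(1/1465) = (-23*19 + 2832)*(1/1465) = (-437 + 2832)*(1/1465) = 2395*(1/1465) = 479/293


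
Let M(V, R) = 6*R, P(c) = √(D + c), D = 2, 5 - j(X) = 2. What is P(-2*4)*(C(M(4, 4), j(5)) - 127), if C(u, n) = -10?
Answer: -137*I*√6 ≈ -335.58*I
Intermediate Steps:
j(X) = 3 (j(X) = 5 - 1*2 = 5 - 2 = 3)
P(c) = √(2 + c)
P(-2*4)*(C(M(4, 4), j(5)) - 127) = √(2 - 2*4)*(-10 - 127) = √(2 - 8)*(-137) = √(-6)*(-137) = (I*√6)*(-137) = -137*I*√6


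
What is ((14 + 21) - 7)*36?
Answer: 1008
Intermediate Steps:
((14 + 21) - 7)*36 = (35 - 7)*36 = 28*36 = 1008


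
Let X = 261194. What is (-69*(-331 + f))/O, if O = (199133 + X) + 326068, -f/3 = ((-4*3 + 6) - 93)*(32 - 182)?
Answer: 3096789/786395 ≈ 3.9380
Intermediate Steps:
f = -44550 (f = -3*((-4*3 + 6) - 93)*(32 - 182) = -3*((-12 + 6) - 93)*(-150) = -3*(-6 - 93)*(-150) = -(-297)*(-150) = -3*14850 = -44550)
O = 786395 (O = (199133 + 261194) + 326068 = 460327 + 326068 = 786395)
(-69*(-331 + f))/O = -69*(-331 - 44550)/786395 = -69*(-44881)*(1/786395) = 3096789*(1/786395) = 3096789/786395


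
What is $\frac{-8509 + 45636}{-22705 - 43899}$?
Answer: $- \frac{37127}{66604} \approx -0.55743$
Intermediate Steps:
$\frac{-8509 + 45636}{-22705 - 43899} = \frac{37127}{-66604} = 37127 \left(- \frac{1}{66604}\right) = - \frac{37127}{66604}$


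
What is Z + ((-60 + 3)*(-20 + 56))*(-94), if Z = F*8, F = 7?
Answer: 192944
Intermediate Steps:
Z = 56 (Z = 7*8 = 56)
Z + ((-60 + 3)*(-20 + 56))*(-94) = 56 + ((-60 + 3)*(-20 + 56))*(-94) = 56 - 57*36*(-94) = 56 - 2052*(-94) = 56 + 192888 = 192944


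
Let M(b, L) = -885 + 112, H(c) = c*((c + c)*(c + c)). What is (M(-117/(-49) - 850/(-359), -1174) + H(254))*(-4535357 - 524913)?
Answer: -331687961800410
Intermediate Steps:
H(c) = 4*c**3 (H(c) = c*((2*c)*(2*c)) = c*(4*c**2) = 4*c**3)
M(b, L) = -773
(M(-117/(-49) - 850/(-359), -1174) + H(254))*(-4535357 - 524913) = (-773 + 4*254**3)*(-4535357 - 524913) = (-773 + 4*16387064)*(-5060270) = (-773 + 65548256)*(-5060270) = 65547483*(-5060270) = -331687961800410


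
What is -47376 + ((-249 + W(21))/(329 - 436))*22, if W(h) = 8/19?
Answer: -96211502/2033 ≈ -47325.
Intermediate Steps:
W(h) = 8/19 (W(h) = 8*(1/19) = 8/19)
-47376 + ((-249 + W(21))/(329 - 436))*22 = -47376 + ((-249 + 8/19)/(329 - 436))*22 = -47376 - 4723/19/(-107)*22 = -47376 - 4723/19*(-1/107)*22 = -47376 + (4723/2033)*22 = -47376 + 103906/2033 = -96211502/2033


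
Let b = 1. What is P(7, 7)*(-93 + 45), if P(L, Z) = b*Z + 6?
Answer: -624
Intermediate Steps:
P(L, Z) = 6 + Z (P(L, Z) = 1*Z + 6 = Z + 6 = 6 + Z)
P(7, 7)*(-93 + 45) = (6 + 7)*(-93 + 45) = 13*(-48) = -624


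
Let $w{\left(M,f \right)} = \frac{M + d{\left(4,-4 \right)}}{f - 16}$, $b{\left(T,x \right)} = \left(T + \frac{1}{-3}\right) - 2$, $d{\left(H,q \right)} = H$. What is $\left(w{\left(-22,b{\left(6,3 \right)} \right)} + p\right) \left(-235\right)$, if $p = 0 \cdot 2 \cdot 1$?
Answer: $- \frac{12690}{37} \approx -342.97$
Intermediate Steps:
$p = 0$ ($p = 0 \cdot 1 = 0$)
$b{\left(T,x \right)} = - \frac{7}{3} + T$ ($b{\left(T,x \right)} = \left(T - \frac{1}{3}\right) - 2 = \left(- \frac{1}{3} + T\right) - 2 = - \frac{7}{3} + T$)
$w{\left(M,f \right)} = \frac{4 + M}{-16 + f}$ ($w{\left(M,f \right)} = \frac{M + 4}{f - 16} = \frac{4 + M}{-16 + f}$)
$\left(w{\left(-22,b{\left(6,3 \right)} \right)} + p\right) \left(-235\right) = \left(\frac{4 - 22}{-16 + \left(- \frac{7}{3} + 6\right)} + 0\right) \left(-235\right) = \left(\frac{1}{-16 + \frac{11}{3}} \left(-18\right) + 0\right) \left(-235\right) = \left(\frac{1}{- \frac{37}{3}} \left(-18\right) + 0\right) \left(-235\right) = \left(\left(- \frac{3}{37}\right) \left(-18\right) + 0\right) \left(-235\right) = \left(\frac{54}{37} + 0\right) \left(-235\right) = \frac{54}{37} \left(-235\right) = - \frac{12690}{37}$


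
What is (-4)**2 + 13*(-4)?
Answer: -36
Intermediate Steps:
(-4)**2 + 13*(-4) = 16 - 52 = -36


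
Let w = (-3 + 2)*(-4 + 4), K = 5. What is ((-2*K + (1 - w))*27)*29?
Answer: -7047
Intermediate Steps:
w = 0 (w = -1*0 = 0)
((-2*K + (1 - w))*27)*29 = ((-2*5 + (1 - 1*0))*27)*29 = ((-10 + (1 + 0))*27)*29 = ((-10 + 1)*27)*29 = -9*27*29 = -243*29 = -7047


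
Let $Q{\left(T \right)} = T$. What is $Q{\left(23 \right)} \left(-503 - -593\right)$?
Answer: $2070$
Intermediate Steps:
$Q{\left(23 \right)} \left(-503 - -593\right) = 23 \left(-503 - -593\right) = 23 \left(-503 + \left(-148 + 741\right)\right) = 23 \left(-503 + 593\right) = 23 \cdot 90 = 2070$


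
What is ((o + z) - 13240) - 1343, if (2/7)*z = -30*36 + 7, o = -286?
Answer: -37249/2 ≈ -18625.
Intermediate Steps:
z = -7511/2 (z = 7*(-30*36 + 7)/2 = 7*(-1080 + 7)/2 = (7/2)*(-1073) = -7511/2 ≈ -3755.5)
((o + z) - 13240) - 1343 = ((-286 - 7511/2) - 13240) - 1343 = (-8083/2 - 13240) - 1343 = -34563/2 - 1343 = -37249/2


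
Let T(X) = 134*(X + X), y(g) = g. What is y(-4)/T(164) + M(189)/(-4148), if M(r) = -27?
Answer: 18283/2848639 ≈ 0.0064182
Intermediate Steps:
T(X) = 268*X (T(X) = 134*(2*X) = 268*X)
y(-4)/T(164) + M(189)/(-4148) = -4/(268*164) - 27/(-4148) = -4/43952 - 27*(-1/4148) = -4*1/43952 + 27/4148 = -1/10988 + 27/4148 = 18283/2848639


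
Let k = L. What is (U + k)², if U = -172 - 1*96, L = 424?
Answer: 24336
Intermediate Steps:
k = 424
U = -268 (U = -172 - 96 = -268)
(U + k)² = (-268 + 424)² = 156² = 24336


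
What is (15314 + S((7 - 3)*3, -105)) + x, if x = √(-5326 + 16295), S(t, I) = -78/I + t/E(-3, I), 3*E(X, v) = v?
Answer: 76572/5 + √10969 ≈ 15419.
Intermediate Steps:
E(X, v) = v/3
S(t, I) = -78/I + 3*t/I (S(t, I) = -78/I + t/((I/3)) = -78/I + t*(3/I) = -78/I + 3*t/I)
x = √10969 ≈ 104.73
(15314 + S((7 - 3)*3, -105)) + x = (15314 + 3*(-26 + (7 - 3)*3)/(-105)) + √10969 = (15314 + 3*(-1/105)*(-26 + 4*3)) + √10969 = (15314 + 3*(-1/105)*(-26 + 12)) + √10969 = (15314 + 3*(-1/105)*(-14)) + √10969 = (15314 + ⅖) + √10969 = 76572/5 + √10969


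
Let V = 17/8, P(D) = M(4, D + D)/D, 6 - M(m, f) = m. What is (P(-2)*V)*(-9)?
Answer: 153/8 ≈ 19.125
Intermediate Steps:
M(m, f) = 6 - m
P(D) = 2/D (P(D) = (6 - 1*4)/D = (6 - 4)/D = 2/D)
V = 17/8 (V = 17*(1/8) = 17/8 ≈ 2.1250)
(P(-2)*V)*(-9) = ((2/(-2))*(17/8))*(-9) = ((2*(-1/2))*(17/8))*(-9) = -1*17/8*(-9) = -17/8*(-9) = 153/8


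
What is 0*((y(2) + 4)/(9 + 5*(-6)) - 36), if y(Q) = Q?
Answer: 0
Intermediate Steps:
0*((y(2) + 4)/(9 + 5*(-6)) - 36) = 0*((2 + 4)/(9 + 5*(-6)) - 36) = 0*(6/(9 - 30) - 36) = 0*(6/(-21) - 36) = 0*(6*(-1/21) - 36) = 0*(-2/7 - 36) = 0*(-254/7) = 0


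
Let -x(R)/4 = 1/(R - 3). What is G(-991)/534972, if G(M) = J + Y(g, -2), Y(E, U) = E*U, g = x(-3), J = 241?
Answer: 719/1604916 ≈ 0.00044800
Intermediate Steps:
x(R) = -4/(-3 + R) (x(R) = -4/(R - 3) = -4/(-3 + R))
g = 2/3 (g = -4/(-3 - 3) = -4/(-6) = -4*(-1/6) = 2/3 ≈ 0.66667)
G(M) = 719/3 (G(M) = 241 + (2/3)*(-2) = 241 - 4/3 = 719/3)
G(-991)/534972 = (719/3)/534972 = (719/3)*(1/534972) = 719/1604916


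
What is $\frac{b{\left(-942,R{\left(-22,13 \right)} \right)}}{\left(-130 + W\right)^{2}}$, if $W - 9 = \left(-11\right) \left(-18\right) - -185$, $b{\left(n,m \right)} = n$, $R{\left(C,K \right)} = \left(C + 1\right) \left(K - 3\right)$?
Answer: $- \frac{471}{34322} \approx -0.013723$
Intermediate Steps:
$R{\left(C,K \right)} = \left(1 + C\right) \left(-3 + K\right)$
$W = 392$ ($W = 9 - -383 = 9 + \left(198 + 185\right) = 9 + 383 = 392$)
$\frac{b{\left(-942,R{\left(-22,13 \right)} \right)}}{\left(-130 + W\right)^{2}} = - \frac{942}{\left(-130 + 392\right)^{2}} = - \frac{942}{262^{2}} = - \frac{942}{68644} = \left(-942\right) \frac{1}{68644} = - \frac{471}{34322}$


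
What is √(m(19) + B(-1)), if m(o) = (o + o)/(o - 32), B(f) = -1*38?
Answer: 2*I*√1729/13 ≈ 6.3971*I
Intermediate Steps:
B(f) = -38
m(o) = 2*o/(-32 + o) (m(o) = (2*o)/(-32 + o) = 2*o/(-32 + o))
√(m(19) + B(-1)) = √(2*19/(-32 + 19) - 38) = √(2*19/(-13) - 38) = √(2*19*(-1/13) - 38) = √(-38/13 - 38) = √(-532/13) = 2*I*√1729/13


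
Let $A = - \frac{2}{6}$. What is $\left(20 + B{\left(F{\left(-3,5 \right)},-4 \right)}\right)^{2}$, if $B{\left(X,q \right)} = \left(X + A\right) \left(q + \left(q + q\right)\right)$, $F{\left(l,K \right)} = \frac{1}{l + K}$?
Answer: $324$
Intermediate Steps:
$A = - \frac{1}{3}$ ($A = \left(-2\right) \frac{1}{6} = - \frac{1}{3} \approx -0.33333$)
$F{\left(l,K \right)} = \frac{1}{K + l}$
$B{\left(X,q \right)} = 3 q \left(- \frac{1}{3} + X\right)$ ($B{\left(X,q \right)} = \left(X - \frac{1}{3}\right) \left(q + \left(q + q\right)\right) = \left(- \frac{1}{3} + X\right) \left(q + 2 q\right) = \left(- \frac{1}{3} + X\right) 3 q = 3 q \left(- \frac{1}{3} + X\right)$)
$\left(20 + B{\left(F{\left(-3,5 \right)},-4 \right)}\right)^{2} = \left(20 - 4 \left(-1 + \frac{3}{5 - 3}\right)\right)^{2} = \left(20 - 4 \left(-1 + \frac{3}{2}\right)\right)^{2} = \left(20 - 2\right)^{2} = 18^{2} = 324$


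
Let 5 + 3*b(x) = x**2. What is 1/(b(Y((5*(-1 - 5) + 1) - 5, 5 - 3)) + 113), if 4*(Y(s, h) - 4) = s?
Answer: 12/1417 ≈ 0.0084686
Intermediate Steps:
Y(s, h) = 4 + s/4
b(x) = -5/3 + x**2/3
1/(b(Y((5*(-1 - 5) + 1) - 5, 5 - 3)) + 113) = 1/((-5/3 + (4 + ((5*(-1 - 5) + 1) - 5)/4)**2/3) + 113) = 1/((-5/3 + (4 + ((5*(-6) + 1) - 5)/4)**2/3) + 113) = 1/((-5/3 + (4 + ((-30 + 1) - 5)/4)**2/3) + 113) = 1/((-5/3 + (4 + (-29 - 5)/4)**2/3) + 113) = 1/((-5/3 + (4 + (1/4)*(-34))**2/3) + 113) = 1/((-5/3 + (4 - 17/2)**2/3) + 113) = 1/((-5/3 + (-9/2)**2/3) + 113) = 1/((-5/3 + (1/3)*(81/4)) + 113) = 1/((-5/3 + 27/4) + 113) = 1/(61/12 + 113) = 1/(1417/12) = 12/1417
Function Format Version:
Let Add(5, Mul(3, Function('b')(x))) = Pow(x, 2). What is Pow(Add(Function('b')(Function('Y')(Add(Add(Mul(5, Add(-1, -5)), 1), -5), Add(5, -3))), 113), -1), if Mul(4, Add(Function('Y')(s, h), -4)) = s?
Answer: Rational(12, 1417) ≈ 0.0084686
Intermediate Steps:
Function('Y')(s, h) = Add(4, Mul(Rational(1, 4), s))
Function('b')(x) = Add(Rational(-5, 3), Mul(Rational(1, 3), Pow(x, 2)))
Pow(Add(Function('b')(Function('Y')(Add(Add(Mul(5, Add(-1, -5)), 1), -5), Add(5, -3))), 113), -1) = Pow(Add(Add(Rational(-5, 3), Mul(Rational(1, 3), Pow(Add(4, Mul(Rational(1, 4), Add(Add(Mul(5, Add(-1, -5)), 1), -5))), 2))), 113), -1) = Pow(Add(Add(Rational(-5, 3), Mul(Rational(1, 3), Pow(Add(4, Mul(Rational(1, 4), Add(Add(Mul(5, -6), 1), -5))), 2))), 113), -1) = Pow(Add(Add(Rational(-5, 3), Mul(Rational(1, 3), Pow(Add(4, Mul(Rational(1, 4), Add(Add(-30, 1), -5))), 2))), 113), -1) = Pow(Add(Add(Rational(-5, 3), Mul(Rational(1, 3), Pow(Add(4, Mul(Rational(1, 4), Add(-29, -5))), 2))), 113), -1) = Pow(Add(Add(Rational(-5, 3), Mul(Rational(1, 3), Pow(Add(4, Mul(Rational(1, 4), -34)), 2))), 113), -1) = Pow(Add(Add(Rational(-5, 3), Mul(Rational(1, 3), Pow(Add(4, Rational(-17, 2)), 2))), 113), -1) = Pow(Add(Add(Rational(-5, 3), Mul(Rational(1, 3), Pow(Rational(-9, 2), 2))), 113), -1) = Pow(Add(Add(Rational(-5, 3), Mul(Rational(1, 3), Rational(81, 4))), 113), -1) = Pow(Add(Add(Rational(-5, 3), Rational(27, 4)), 113), -1) = Pow(Add(Rational(61, 12), 113), -1) = Pow(Rational(1417, 12), -1) = Rational(12, 1417)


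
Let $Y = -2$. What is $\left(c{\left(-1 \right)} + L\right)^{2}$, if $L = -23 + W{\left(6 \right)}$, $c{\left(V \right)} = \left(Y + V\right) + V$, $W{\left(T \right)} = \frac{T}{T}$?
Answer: $676$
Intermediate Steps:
$W{\left(T \right)} = 1$
$c{\left(V \right)} = -2 + 2 V$ ($c{\left(V \right)} = \left(-2 + V\right) + V = -2 + 2 V$)
$L = -22$ ($L = -23 + 1 = -22$)
$\left(c{\left(-1 \right)} + L\right)^{2} = \left(\left(-2 + 2 \left(-1\right)\right) - 22\right)^{2} = \left(\left(-2 - 2\right) - 22\right)^{2} = \left(-4 - 22\right)^{2} = \left(-26\right)^{2} = 676$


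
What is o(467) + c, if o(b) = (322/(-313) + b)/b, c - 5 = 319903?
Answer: 46761418117/146171 ≈ 3.1991e+5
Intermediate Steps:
c = 319908 (c = 5 + 319903 = 319908)
o(b) = (-322/313 + b)/b (o(b) = (322*(-1/313) + b)/b = (-322/313 + b)/b)
o(467) + c = (-322/313 + 467)/467 + 319908 = (1/467)*(145849/313) + 319908 = 145849/146171 + 319908 = 46761418117/146171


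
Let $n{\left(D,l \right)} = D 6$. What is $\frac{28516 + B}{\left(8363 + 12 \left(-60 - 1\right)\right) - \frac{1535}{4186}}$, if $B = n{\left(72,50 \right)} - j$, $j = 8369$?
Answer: $\frac{86143694}{31941831} \approx 2.6969$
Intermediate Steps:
$n{\left(D,l \right)} = 6 D$
$B = -7937$ ($B = 6 \cdot 72 - 8369 = 432 - 8369 = -7937$)
$\frac{28516 + B}{\left(8363 + 12 \left(-60 - 1\right)\right) - \frac{1535}{4186}} = \frac{28516 - 7937}{\left(8363 + 12 \left(-60 - 1\right)\right) - \frac{1535}{4186}} = \frac{20579}{\left(8363 + 12 \left(-61\right)\right) - \frac{1535}{4186}} = \frac{20579}{\left(8363 - 732\right) - \frac{1535}{4186}} = \frac{20579}{7631 - \frac{1535}{4186}} = \frac{20579}{\frac{31941831}{4186}} = 20579 \cdot \frac{4186}{31941831} = \frac{86143694}{31941831}$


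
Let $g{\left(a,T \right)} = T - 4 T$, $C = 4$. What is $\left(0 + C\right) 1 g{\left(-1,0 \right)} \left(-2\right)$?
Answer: $0$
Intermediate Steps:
$g{\left(a,T \right)} = - 3 T$
$\left(0 + C\right) 1 g{\left(-1,0 \right)} \left(-2\right) = \left(0 + 4\right) 1 \left(\left(-3\right) 0\right) \left(-2\right) = 4 \cdot 1 \cdot 0 \left(-2\right) = 4 \cdot 0 \left(-2\right) = 0 \left(-2\right) = 0$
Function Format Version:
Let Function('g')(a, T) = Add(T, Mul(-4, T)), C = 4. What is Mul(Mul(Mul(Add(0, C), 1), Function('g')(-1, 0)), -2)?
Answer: 0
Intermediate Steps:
Function('g')(a, T) = Mul(-3, T)
Mul(Mul(Mul(Add(0, C), 1), Function('g')(-1, 0)), -2) = Mul(Mul(Mul(Add(0, 4), 1), Mul(-3, 0)), -2) = Mul(Mul(Mul(4, 1), 0), -2) = Mul(Mul(4, 0), -2) = Mul(0, -2) = 0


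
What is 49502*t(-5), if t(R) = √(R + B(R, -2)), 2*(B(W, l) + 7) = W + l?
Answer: 24751*I*√62 ≈ 1.9489e+5*I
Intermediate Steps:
B(W, l) = -7 + W/2 + l/2 (B(W, l) = -7 + (W + l)/2 = -7 + (W/2 + l/2) = -7 + W/2 + l/2)
t(R) = √(-8 + 3*R/2) (t(R) = √(R + (-7 + R/2 + (½)*(-2))) = √(R + (-7 + R/2 - 1)) = √(R + (-8 + R/2)) = √(-8 + 3*R/2))
49502*t(-5) = 49502*(√(-32 + 6*(-5))/2) = 49502*(√(-32 - 30)/2) = 49502*(√(-62)/2) = 49502*((I*√62)/2) = 49502*(I*√62/2) = 24751*I*√62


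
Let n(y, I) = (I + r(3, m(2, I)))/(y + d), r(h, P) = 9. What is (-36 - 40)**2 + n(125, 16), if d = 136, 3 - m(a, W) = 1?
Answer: 1507561/261 ≈ 5776.1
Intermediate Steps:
m(a, W) = 2 (m(a, W) = 3 - 1*1 = 3 - 1 = 2)
n(y, I) = (9 + I)/(136 + y) (n(y, I) = (I + 9)/(y + 136) = (9 + I)/(136 + y))
(-36 - 40)**2 + n(125, 16) = (-36 - 40)**2 + (9 + 16)/(136 + 125) = (-76)**2 + 25/261 = 5776 + (1/261)*25 = 5776 + 25/261 = 1507561/261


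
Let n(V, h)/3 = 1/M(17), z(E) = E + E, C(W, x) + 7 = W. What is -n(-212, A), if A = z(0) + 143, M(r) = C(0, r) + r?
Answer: -3/10 ≈ -0.30000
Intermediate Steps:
C(W, x) = -7 + W
M(r) = -7 + r (M(r) = (-7 + 0) + r = -7 + r)
z(E) = 2*E
A = 143 (A = 2*0 + 143 = 0 + 143 = 143)
n(V, h) = 3/10 (n(V, h) = 3/(-7 + 17) = 3/10)
-n(-212, A) = -1*3/10 = -3/10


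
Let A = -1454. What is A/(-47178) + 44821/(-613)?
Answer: -1056836918/14460057 ≈ -73.087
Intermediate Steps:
A/(-47178) + 44821/(-613) = -1454/(-47178) + 44821/(-613) = -1454*(-1/47178) + 44821*(-1/613) = 727/23589 - 44821/613 = -1056836918/14460057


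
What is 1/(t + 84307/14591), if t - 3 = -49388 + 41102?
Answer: -14591/120772946 ≈ -0.00012081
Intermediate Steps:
t = -8283 (t = 3 + (-49388 + 41102) = 3 - 8286 = -8283)
1/(t + 84307/14591) = 1/(-8283 + 84307/14591) = 1/(-120772946/14591) = -14591/120772946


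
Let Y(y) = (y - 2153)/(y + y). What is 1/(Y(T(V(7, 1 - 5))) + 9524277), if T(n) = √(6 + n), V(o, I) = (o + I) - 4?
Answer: 95242775/907118616652358 + 2153*√5/907118616652358 ≈ 1.0500e-7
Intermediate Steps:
V(o, I) = -4 + I + o (V(o, I) = (I + o) - 4 = -4 + I + o)
Y(y) = (-2153 + y)/(2*y) (Y(y) = (-2153 + y)/((2*y)) = (-2153 + y)*(1/(2*y)) = (-2153 + y)/(2*y))
1/(Y(T(V(7, 1 - 5))) + 9524277) = 1/((-2153 + √(6 + (-4 + (1 - 5) + 7)))/(2*(√(6 + (-4 + (1 - 5) + 7)))) + 9524277) = 1/((-2153 + √(6 + (-4 - 4 + 7)))/(2*(√(6 + (-4 - 4 + 7)))) + 9524277) = 1/((-2153 + √(6 - 1))/(2*(√(6 - 1))) + 9524277) = 1/((-2153 + √5)/(2*(√5)) + 9524277) = 1/((√5/5)*(-2153 + √5)/2 + 9524277) = 1/(√5*(-2153 + √5)/10 + 9524277) = 1/(9524277 + √5*(-2153 + √5)/10)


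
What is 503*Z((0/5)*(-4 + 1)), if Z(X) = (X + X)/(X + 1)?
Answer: 0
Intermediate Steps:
Z(X) = 2*X/(1 + X) (Z(X) = (2*X)/(1 + X) = 2*X/(1 + X))
503*Z((0/5)*(-4 + 1)) = 503*(2*((0/5)*(-4 + 1))/(1 + (0/5)*(-4 + 1))) = 503*(2*((0*(⅕))*(-3))/(1 + (0*(⅕))*(-3))) = 503*(2*(0*(-3))/(1 + 0*(-3))) = 503*(2*0/(1 + 0)) = 503*(2*0/1) = 503*(2*0*1) = 503*0 = 0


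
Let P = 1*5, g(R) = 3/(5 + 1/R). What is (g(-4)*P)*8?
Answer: 480/19 ≈ 25.263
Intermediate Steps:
P = 5
(g(-4)*P)*8 = ((3*(-4)/(1 + 5*(-4)))*5)*8 = ((3*(-4)/(1 - 20))*5)*8 = ((3*(-4)/(-19))*5)*8 = ((3*(-4)*(-1/19))*5)*8 = ((12/19)*5)*8 = (60/19)*8 = 480/19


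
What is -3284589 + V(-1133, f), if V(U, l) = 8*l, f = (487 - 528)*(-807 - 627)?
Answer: -2814237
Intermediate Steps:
f = 58794 (f = -41*(-1434) = 58794)
-3284589 + V(-1133, f) = -3284589 + 8*58794 = -3284589 + 470352 = -2814237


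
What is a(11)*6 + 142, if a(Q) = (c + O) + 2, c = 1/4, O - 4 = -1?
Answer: 347/2 ≈ 173.50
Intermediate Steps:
O = 3 (O = 4 - 1 = 3)
c = 1/4 ≈ 0.25000
a(Q) = 21/4 (a(Q) = (1/4 + 3) + 2 = 13/4 + 2 = 21/4)
a(11)*6 + 142 = (21/4)*6 + 142 = 63/2 + 142 = 347/2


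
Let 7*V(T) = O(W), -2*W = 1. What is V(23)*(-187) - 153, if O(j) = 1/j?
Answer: -697/7 ≈ -99.571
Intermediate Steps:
W = -1/2 (W = -1/2*1 = -1/2 ≈ -0.50000)
O(j) = 1/j
V(T) = -2/7 (V(T) = 1/(7*(-1/2)) = (1/7)*(-2) = -2/7)
V(23)*(-187) - 153 = -2/7*(-187) - 153 = 374/7 - 153 = -697/7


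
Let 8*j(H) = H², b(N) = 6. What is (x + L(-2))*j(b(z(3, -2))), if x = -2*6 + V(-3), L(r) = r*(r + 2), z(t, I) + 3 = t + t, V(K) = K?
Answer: -135/2 ≈ -67.500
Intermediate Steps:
z(t, I) = -3 + 2*t (z(t, I) = -3 + (t + t) = -3 + 2*t)
L(r) = r*(2 + r)
j(H) = H²/8
x = -15 (x = -2*6 - 3 = -12 - 3 = -15)
(x + L(-2))*j(b(z(3, -2))) = (-15 - 2*(2 - 2))*((⅛)*6²) = (-15 - 2*0)*((⅛)*36) = (-15 + 0)*(9/2) = -15*9/2 = -135/2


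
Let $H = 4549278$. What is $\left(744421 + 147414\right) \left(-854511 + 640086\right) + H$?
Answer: $-191227170597$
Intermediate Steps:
$\left(744421 + 147414\right) \left(-854511 + 640086\right) + H = \left(744421 + 147414\right) \left(-854511 + 640086\right) + 4549278 = 891835 \left(-214425\right) + 4549278 = -191231719875 + 4549278 = -191227170597$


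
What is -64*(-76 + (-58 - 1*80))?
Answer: 13696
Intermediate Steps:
-64*(-76 + (-58 - 1*80)) = -64*(-76 + (-58 - 80)) = -64*(-76 - 138) = -64*(-214) = 13696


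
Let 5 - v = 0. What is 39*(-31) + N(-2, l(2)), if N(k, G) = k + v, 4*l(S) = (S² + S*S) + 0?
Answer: -1206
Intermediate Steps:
v = 5 (v = 5 - 1*0 = 5 + 0 = 5)
l(S) = S²/2 (l(S) = ((S² + S*S) + 0)/4 = ((S² + S²) + 0)/4 = (2*S² + 0)/4 = (2*S²)/4 = S²/2)
N(k, G) = 5 + k (N(k, G) = k + 5 = 5 + k)
39*(-31) + N(-2, l(2)) = 39*(-31) + (5 - 2) = -1209 + 3 = -1206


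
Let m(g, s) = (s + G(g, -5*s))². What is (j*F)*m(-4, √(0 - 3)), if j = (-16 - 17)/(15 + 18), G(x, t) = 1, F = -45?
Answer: -90 + 90*I*√3 ≈ -90.0 + 155.88*I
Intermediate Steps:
m(g, s) = (1 + s)² (m(g, s) = (s + 1)² = (1 + s)²)
j = -1 (j = -33/33 = -33*1/33 = -1)
(j*F)*m(-4, √(0 - 3)) = (-1*(-45))*(1 + √(0 - 3))² = 45*(1 + √(-3))² = 45*(1 + I*√3)²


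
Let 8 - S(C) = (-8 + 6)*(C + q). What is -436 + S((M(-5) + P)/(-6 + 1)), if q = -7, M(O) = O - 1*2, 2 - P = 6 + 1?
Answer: -2186/5 ≈ -437.20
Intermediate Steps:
P = -5 (P = 2 - (6 + 1) = 2 - 1*7 = 2 - 7 = -5)
M(O) = -2 + O (M(O) = O - 2 = -2 + O)
S(C) = -6 + 2*C (S(C) = 8 - (-8 + 6)*(C - 7) = 8 - (-2)*(-7 + C) = 8 - (14 - 2*C) = 8 + (-14 + 2*C) = -6 + 2*C)
-436 + S((M(-5) + P)/(-6 + 1)) = -436 + (-6 + 2*(((-2 - 5) - 5)/(-6 + 1))) = -436 + (-6 + 2*((-7 - 5)/(-5))) = -436 + (-6 + 2*(-12*(-1/5))) = -436 + (-6 + 2*(12/5)) = -436 + (-6 + 24/5) = -436 - 6/5 = -2186/5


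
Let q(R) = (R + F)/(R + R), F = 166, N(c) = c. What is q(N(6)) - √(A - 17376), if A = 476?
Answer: 43/3 - 130*I ≈ 14.333 - 130.0*I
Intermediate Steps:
q(R) = (166 + R)/(2*R) (q(R) = (R + 166)/(R + R) = (166 + R)/((2*R)) = (166 + R)*(1/(2*R)) = (166 + R)/(2*R))
q(N(6)) - √(A - 17376) = (½)*(166 + 6)/6 - √(476 - 17376) = (½)*(⅙)*172 - √(-16900) = 43/3 - 130*I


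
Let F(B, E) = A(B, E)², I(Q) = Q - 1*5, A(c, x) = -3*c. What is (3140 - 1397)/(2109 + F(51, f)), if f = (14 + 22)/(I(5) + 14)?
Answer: 581/8506 ≈ 0.068305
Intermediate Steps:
I(Q) = -5 + Q (I(Q) = Q - 5 = -5 + Q)
f = 18/7 (f = (14 + 22)/((-5 + 5) + 14) = 36/(0 + 14) = 36/14 = 36*(1/14) = 18/7 ≈ 2.5714)
F(B, E) = 9*B² (F(B, E) = (-3*B)² = 9*B²)
(3140 - 1397)/(2109 + F(51, f)) = (3140 - 1397)/(2109 + 9*51²) = 1743/(2109 + 9*2601) = 1743/(2109 + 23409) = 1743/25518 = 1743*(1/25518) = 581/8506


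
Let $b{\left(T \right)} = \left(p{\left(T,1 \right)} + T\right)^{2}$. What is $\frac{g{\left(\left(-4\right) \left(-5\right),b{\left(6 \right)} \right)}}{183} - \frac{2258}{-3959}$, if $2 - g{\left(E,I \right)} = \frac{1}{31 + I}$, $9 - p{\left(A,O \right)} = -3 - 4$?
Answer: $\frac{72293007}{124371985} \approx 0.58126$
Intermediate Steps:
$p{\left(A,O \right)} = 16$ ($p{\left(A,O \right)} = 9 - \left(-3 - 4\right) = 9 - -7 = 9 + 7 = 16$)
$b{\left(T \right)} = \left(16 + T\right)^{2}$
$g{\left(E,I \right)} = 2 - \frac{1}{31 + I}$
$\frac{g{\left(\left(-4\right) \left(-5\right),b{\left(6 \right)} \right)}}{183} - \frac{2258}{-3959} = \frac{\frac{1}{31 + \left(16 + 6\right)^{2}} \left(61 + 2 \left(16 + 6\right)^{2}\right)}{183} - \frac{2258}{-3959} = \frac{61 + 2 \cdot 22^{2}}{31 + 22^{2}} \cdot \frac{1}{183} - - \frac{2258}{3959} = \frac{61 + 2 \cdot 484}{31 + 484} \cdot \frac{1}{183} + \frac{2258}{3959} = \frac{61 + 968}{515} \cdot \frac{1}{183} + \frac{2258}{3959} = \frac{1}{515} \cdot 1029 \cdot \frac{1}{183} + \frac{2258}{3959} = \frac{1029}{515} \cdot \frac{1}{183} + \frac{2258}{3959} = \frac{343}{31415} + \frac{2258}{3959} = \frac{72293007}{124371985}$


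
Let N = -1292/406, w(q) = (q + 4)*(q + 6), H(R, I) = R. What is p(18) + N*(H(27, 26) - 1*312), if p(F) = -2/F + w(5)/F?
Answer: 3333671/3654 ≈ 912.33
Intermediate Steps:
w(q) = (4 + q)*(6 + q)
p(F) = 97/F (p(F) = -2/F + (24 + 5² + 10*5)/F = -2/F + (24 + 25 + 50)/F = -2/F + 99/F = 97/F)
N = -646/203 (N = -1292*1/406 = -646/203 ≈ -3.1823)
p(18) + N*(H(27, 26) - 1*312) = 97/18 - 646*(27 - 1*312)/203 = 97*(1/18) - 646*(27 - 312)/203 = 97/18 - 646/203*(-285) = 97/18 + 184110/203 = 3333671/3654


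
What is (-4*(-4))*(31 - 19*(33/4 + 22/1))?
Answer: -8700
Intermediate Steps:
(-4*(-4))*(31 - 19*(33/4 + 22/1)) = 16*(31 - 19*(33*(1/4) + 22*1)) = 16*(31 - 19*(33/4 + 22)) = 16*(31 - 19*121/4) = 16*(31 - 2299/4) = 16*(-2175/4) = -8700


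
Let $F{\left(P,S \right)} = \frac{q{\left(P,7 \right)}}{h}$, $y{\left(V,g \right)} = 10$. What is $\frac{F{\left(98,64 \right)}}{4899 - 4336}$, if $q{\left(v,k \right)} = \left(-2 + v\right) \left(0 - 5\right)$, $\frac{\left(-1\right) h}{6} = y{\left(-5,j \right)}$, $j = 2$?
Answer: $\frac{8}{563} \approx 0.01421$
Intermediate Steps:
$h = -60$ ($h = \left(-6\right) 10 = -60$)
$q{\left(v,k \right)} = 10 - 5 v$ ($q{\left(v,k \right)} = \left(-2 + v\right) \left(-5\right) = 10 - 5 v$)
$F{\left(P,S \right)} = - \frac{1}{6} + \frac{P}{12}$ ($F{\left(P,S \right)} = \frac{10 - 5 P}{-60} = \left(10 - 5 P\right) \left(- \frac{1}{60}\right) = - \frac{1}{6} + \frac{P}{12}$)
$\frac{F{\left(98,64 \right)}}{4899 - 4336} = \frac{- \frac{1}{6} + \frac{1}{12} \cdot 98}{4899 - 4336} = \frac{- \frac{1}{6} + \frac{49}{6}}{563} = 8 \cdot \frac{1}{563} = \frac{8}{563}$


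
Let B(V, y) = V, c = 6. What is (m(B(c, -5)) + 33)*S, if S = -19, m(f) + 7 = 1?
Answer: -513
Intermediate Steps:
m(f) = -6 (m(f) = -7 + 1 = -6)
(m(B(c, -5)) + 33)*S = (-6 + 33)*(-19) = 27*(-19) = -513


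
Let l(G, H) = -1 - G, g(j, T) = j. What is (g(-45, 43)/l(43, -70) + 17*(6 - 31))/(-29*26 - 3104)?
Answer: 18655/169752 ≈ 0.10990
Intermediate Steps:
(g(-45, 43)/l(43, -70) + 17*(6 - 31))/(-29*26 - 3104) = (-45/(-1 - 1*43) + 17*(6 - 31))/(-29*26 - 3104) = (-45/(-1 - 43) + 17*(-25))/(-754 - 3104) = (-45/(-44) - 425)/(-3858) = (-45*(-1/44) - 425)*(-1/3858) = (45/44 - 425)*(-1/3858) = -18655/44*(-1/3858) = 18655/169752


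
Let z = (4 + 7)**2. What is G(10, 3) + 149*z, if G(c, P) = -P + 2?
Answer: 18028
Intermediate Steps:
G(c, P) = 2 - P
z = 121 (z = 11**2 = 121)
G(10, 3) + 149*z = (2 - 1*3) + 149*121 = (2 - 3) + 18029 = -1 + 18029 = 18028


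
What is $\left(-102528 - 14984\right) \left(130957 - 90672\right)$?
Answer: $-4733970920$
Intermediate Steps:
$\left(-102528 - 14984\right) \left(130957 - 90672\right) = \left(-117512\right) 40285 = -4733970920$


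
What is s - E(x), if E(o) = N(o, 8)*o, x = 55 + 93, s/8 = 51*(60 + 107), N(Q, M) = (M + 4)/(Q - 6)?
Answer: 4836768/71 ≈ 68124.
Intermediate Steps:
N(Q, M) = (4 + M)/(-6 + Q)
s = 68136 (s = 8*(51*(60 + 107)) = 8*(51*167) = 8*8517 = 68136)
x = 148
E(o) = 12*o/(-6 + o) (E(o) = ((4 + 8)/(-6 + o))*o = (12/(-6 + o))*o = 12*o/(-6 + o))
s - E(x) = 68136 - 12*148/(-6 + 148) = 68136 - 12*148/142 = 68136 - 1*888/71 = 68136 - 888/71 = 4836768/71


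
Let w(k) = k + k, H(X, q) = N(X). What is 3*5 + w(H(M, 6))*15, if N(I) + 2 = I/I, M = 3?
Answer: -15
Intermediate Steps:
N(I) = -1 (N(I) = -2 + I/I = -2 + 1 = -1)
H(X, q) = -1
w(k) = 2*k
3*5 + w(H(M, 6))*15 = 3*5 + (2*(-1))*15 = 15 - 2*15 = 15 - 30 = -15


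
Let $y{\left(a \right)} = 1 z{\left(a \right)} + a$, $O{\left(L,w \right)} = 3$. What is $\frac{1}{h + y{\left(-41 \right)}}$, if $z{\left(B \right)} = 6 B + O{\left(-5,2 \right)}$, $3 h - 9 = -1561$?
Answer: $- \frac{3}{2404} \approx -0.0012479$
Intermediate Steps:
$h = - \frac{1552}{3}$ ($h = 3 + \frac{1}{3} \left(-1561\right) = 3 - \frac{1561}{3} = - \frac{1552}{3} \approx -517.33$)
$z{\left(B \right)} = 3 + 6 B$ ($z{\left(B \right)} = 6 B + 3 = 3 + 6 B$)
$y{\left(a \right)} = 3 + 7 a$ ($y{\left(a \right)} = 1 \left(3 + 6 a\right) + a = \left(3 + 6 a\right) + a = 3 + 7 a$)
$\frac{1}{h + y{\left(-41 \right)}} = \frac{1}{- \frac{1552}{3} + \left(3 + 7 \left(-41\right)\right)} = \frac{1}{- \frac{1552}{3} + \left(3 - 287\right)} = \frac{1}{- \frac{1552}{3} - 284} = \frac{1}{- \frac{2404}{3}} = - \frac{3}{2404}$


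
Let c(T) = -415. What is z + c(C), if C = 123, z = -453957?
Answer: -454372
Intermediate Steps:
z + c(C) = -453957 - 415 = -454372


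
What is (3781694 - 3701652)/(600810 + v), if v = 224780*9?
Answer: 40021/1311915 ≈ 0.030506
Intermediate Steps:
v = 2023020
(3781694 - 3701652)/(600810 + v) = (3781694 - 3701652)/(600810 + 2023020) = 80042/2623830 = 80042*(1/2623830) = 40021/1311915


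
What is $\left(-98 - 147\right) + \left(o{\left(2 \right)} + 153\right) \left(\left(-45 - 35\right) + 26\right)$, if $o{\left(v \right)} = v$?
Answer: $-8615$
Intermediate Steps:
$\left(-98 - 147\right) + \left(o{\left(2 \right)} + 153\right) \left(\left(-45 - 35\right) + 26\right) = \left(-98 - 147\right) + \left(2 + 153\right) \left(\left(-45 - 35\right) + 26\right) = -245 + 155 \left(-80 + 26\right) = -245 + 155 \left(-54\right) = -245 - 8370 = -8615$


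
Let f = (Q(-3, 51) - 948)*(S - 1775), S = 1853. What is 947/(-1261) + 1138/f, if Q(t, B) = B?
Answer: -2603570/3393351 ≈ -0.76726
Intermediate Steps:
f = -69966 (f = (51 - 948)*(1853 - 1775) = -897*78 = -69966)
947/(-1261) + 1138/f = 947/(-1261) + 1138/(-69966) = 947*(-1/1261) + 1138*(-1/69966) = -947/1261 - 569/34983 = -2603570/3393351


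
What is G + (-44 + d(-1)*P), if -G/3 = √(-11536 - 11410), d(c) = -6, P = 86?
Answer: -560 - 3*I*√22946 ≈ -560.0 - 454.44*I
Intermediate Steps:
G = -3*I*√22946 (G = -3*√(-11536 - 11410) = -3*I*√22946 ≈ -454.44*I)
G + (-44 + d(-1)*P) = -3*I*√22946 + (-44 - 6*86) = -3*I*√22946 + (-44 - 516) = -3*I*√22946 - 560 = -560 - 3*I*√22946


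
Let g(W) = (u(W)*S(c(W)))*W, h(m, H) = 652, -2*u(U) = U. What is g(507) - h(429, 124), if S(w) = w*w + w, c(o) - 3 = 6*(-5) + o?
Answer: -29673737212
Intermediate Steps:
c(o) = -27 + o (c(o) = 3 + (6*(-5) + o) = 3 + (-30 + o) = -27 + o)
u(U) = -U/2
S(w) = w + w**2 (S(w) = w**2 + w = w + w**2)
g(W) = -W**2*(-27 + W)*(-26 + W)/2 (g(W) = ((-W/2)*((-27 + W)*(1 + (-27 + W))))*W = ((-W/2)*((-27 + W)*(-26 + W)))*W = (-W*(-27 + W)*(-26 + W)/2)*W = -W**2*(-27 + W)*(-26 + W)/2)
g(507) - h(429, 124) = -1/2*507**2*(-27 + 507)*(-26 + 507) - 1*652 = -1/2*257049*480*481 - 652 = -29673736560 - 652 = -29673737212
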